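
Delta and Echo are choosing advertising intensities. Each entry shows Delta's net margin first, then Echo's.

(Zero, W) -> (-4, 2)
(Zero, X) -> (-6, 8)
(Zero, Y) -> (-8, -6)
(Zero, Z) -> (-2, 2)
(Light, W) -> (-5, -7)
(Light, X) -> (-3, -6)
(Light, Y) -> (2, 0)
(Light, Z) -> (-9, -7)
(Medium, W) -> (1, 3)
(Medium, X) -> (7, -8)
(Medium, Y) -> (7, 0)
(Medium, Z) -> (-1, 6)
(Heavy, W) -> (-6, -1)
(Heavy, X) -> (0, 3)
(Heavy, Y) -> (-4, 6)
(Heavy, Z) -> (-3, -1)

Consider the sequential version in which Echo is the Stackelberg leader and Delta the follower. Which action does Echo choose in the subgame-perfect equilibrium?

Z

Work backward from Delta's decision.
- W: BR = Medium, leader payoff 3.
- X: BR = Medium, leader payoff -8.
- Y: BR = Medium, leader payoff 0.
- Z: BR = Medium, leader payoff 6.
Among 3, -8, 0, 6, the best is 6 at Z. Subgame-perfect outcome: (Medium, Z) with payoffs (-1, 6).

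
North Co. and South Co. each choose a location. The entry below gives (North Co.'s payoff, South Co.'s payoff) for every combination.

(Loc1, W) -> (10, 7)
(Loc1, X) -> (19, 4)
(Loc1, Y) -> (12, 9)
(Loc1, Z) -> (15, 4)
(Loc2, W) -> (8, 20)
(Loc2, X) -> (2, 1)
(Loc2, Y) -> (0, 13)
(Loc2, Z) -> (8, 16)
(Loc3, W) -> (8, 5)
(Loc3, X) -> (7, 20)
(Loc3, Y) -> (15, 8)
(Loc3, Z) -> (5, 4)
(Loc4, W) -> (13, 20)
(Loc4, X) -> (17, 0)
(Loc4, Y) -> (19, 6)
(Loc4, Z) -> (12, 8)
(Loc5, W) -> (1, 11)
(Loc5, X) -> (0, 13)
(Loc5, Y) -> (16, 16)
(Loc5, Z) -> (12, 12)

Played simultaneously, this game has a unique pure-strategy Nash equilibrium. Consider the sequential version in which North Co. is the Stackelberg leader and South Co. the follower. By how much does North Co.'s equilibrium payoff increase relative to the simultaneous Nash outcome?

3

Backward induction with North Co. moving first.
- Loc1: South Co. compares 7, 4, 9, 4 and picks Y; North Co. would get 12.
- Loc2: South Co. compares 20, 1, 13, 16 and picks W; North Co. would get 8.
- Loc3: South Co. compares 5, 20, 8, 4 and picks X; North Co. would get 7.
- Loc4: South Co. compares 20, 0, 6, 8 and picks W; North Co. would get 13.
- Loc5: South Co. compares 11, 13, 16, 12 and picks Y; North Co. would get 16.
North Co.'s induced payoffs are 12, 8, 7, 13, 16, so North Co. commits to Loc5. Subgame-perfect outcome: (Loc5, Y) with payoffs (16, 16).
For the simultaneous game, intersect best replies.
North Co.'s best replies: W→Loc4; X→Loc1; Y→Loc4; Z→Loc1.
South Co.'s best replies: Loc1→Y; Loc2→W; Loc3→X; Loc4→W; Loc5→Y.
The unique mutual best reply is (Loc4, W), giving (13, 20).
North Co.'s commitment gain: 16 − 13 = 3.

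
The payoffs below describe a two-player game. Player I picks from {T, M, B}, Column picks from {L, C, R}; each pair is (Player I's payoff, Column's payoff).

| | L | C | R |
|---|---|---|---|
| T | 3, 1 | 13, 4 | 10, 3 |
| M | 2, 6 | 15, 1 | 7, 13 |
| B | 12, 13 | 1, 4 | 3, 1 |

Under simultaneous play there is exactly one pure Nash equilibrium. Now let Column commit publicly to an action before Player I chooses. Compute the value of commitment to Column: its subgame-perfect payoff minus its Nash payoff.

Backward induction with Column moving first.
- L: BR = B, leader payoff 13.
- C: BR = M, leader payoff 1.
- R: BR = T, leader payoff 3.
Maximizing over 13, 1, 3, Column chooses L. Subgame-perfect outcome: (B, L) with payoffs (12, 13).
Now find the simultaneous Nash equilibrium.
Player I's best replies: L→B; C→M; R→T.
Column's best replies: T→C; M→R; B→L.
Only (B, L) has each player best-responding; Nash payoffs (12, 13).
Column's commitment gain: 13 − 13 = 0.

0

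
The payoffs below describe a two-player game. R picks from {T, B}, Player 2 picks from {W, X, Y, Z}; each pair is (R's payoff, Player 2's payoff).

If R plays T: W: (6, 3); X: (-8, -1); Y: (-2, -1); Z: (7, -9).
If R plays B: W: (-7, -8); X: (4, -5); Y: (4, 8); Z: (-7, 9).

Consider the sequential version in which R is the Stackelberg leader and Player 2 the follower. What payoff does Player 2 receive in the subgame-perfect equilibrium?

Work backward from Player 2's decision.
- T → Player 2 plays W (best of 3, -1, -1, -9); R gets 6.
- B → Player 2 plays Z (best of -8, -5, 8, 9); R gets -7.
R's induced payoffs are 6, -7, so R commits to T. Subgame-perfect outcome: (T, W) with payoffs (6, 3).

3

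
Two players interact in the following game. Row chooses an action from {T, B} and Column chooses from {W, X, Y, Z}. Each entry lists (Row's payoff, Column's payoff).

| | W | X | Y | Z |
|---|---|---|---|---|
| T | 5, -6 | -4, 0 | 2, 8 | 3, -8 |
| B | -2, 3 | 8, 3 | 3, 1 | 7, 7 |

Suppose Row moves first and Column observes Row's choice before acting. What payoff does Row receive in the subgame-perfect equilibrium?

Backward induction with Row moving first.
- T → Column plays Y (best of -6, 0, 8, -8); Row gets 2.
- B → Column plays Z (best of 3, 3, 1, 7); Row gets 7.
Maximizing over 2, 7, Row chooses B. Subgame-perfect outcome: (B, Z) with payoffs (7, 7).

7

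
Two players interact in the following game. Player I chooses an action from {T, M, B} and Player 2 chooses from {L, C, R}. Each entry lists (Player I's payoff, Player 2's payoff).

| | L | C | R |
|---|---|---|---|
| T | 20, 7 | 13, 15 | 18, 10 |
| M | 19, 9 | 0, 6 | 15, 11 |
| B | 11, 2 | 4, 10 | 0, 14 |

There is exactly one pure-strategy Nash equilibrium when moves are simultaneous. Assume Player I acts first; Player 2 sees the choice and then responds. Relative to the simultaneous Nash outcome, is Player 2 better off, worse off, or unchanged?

worse off

Player 2 best-responds to each possible Player I move:
- T → Player 2 plays C (best of 7, 15, 10); Player I gets 13.
- M → Player 2 plays R (best of 9, 6, 11); Player I gets 15.
- B → Player 2 plays R (best of 2, 10, 14); Player I gets 0.
Maximizing over 13, 15, 0, Player I chooses M. Subgame-perfect outcome: (M, R) with payoffs (15, 11).
Under simultaneous play:
Player I's best replies: L→T; C→T; R→T.
Player 2's best replies: T→C; M→R; B→R.
The unique mutual best reply is (T, C), giving (13, 15).
Player 2 earns 11 sequentially versus 15 at the Nash outcome: worse off.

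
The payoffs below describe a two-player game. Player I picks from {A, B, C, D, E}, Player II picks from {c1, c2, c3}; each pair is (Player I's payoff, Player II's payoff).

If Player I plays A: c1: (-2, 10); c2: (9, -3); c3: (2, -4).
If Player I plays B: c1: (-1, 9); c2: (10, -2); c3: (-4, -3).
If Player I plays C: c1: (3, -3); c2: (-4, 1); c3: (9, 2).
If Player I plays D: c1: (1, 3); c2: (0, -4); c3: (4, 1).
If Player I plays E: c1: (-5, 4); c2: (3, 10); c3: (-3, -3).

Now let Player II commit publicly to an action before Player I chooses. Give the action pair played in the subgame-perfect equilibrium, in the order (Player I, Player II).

(C, c3)

Player I best-responds to each possible Player II move:
- c1: BR = C, leader payoff -3.
- c2: BR = B, leader payoff -2.
- c3: BR = C, leader payoff 2.
Among -3, -2, 2, the best is 2 at c3. Subgame-perfect outcome: (C, c3) with payoffs (9, 2).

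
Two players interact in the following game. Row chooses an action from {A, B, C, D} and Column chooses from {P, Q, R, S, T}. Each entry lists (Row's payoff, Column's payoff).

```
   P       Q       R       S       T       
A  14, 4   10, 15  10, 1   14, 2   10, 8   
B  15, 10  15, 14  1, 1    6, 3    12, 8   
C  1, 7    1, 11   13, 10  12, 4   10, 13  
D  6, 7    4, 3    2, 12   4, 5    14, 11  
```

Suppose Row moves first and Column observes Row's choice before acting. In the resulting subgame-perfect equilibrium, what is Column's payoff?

14

Backward induction with Row moving first.
- A: Column compares 4, 15, 1, 2, 8 and picks Q; Row would get 10.
- B: Column compares 10, 14, 1, 3, 8 and picks Q; Row would get 15.
- C: Column compares 7, 11, 10, 4, 13 and picks T; Row would get 10.
- D: Column compares 7, 3, 12, 5, 11 and picks R; Row would get 2.
Among 10, 15, 10, 2, the best is 15 at B. Subgame-perfect outcome: (B, Q) with payoffs (15, 14).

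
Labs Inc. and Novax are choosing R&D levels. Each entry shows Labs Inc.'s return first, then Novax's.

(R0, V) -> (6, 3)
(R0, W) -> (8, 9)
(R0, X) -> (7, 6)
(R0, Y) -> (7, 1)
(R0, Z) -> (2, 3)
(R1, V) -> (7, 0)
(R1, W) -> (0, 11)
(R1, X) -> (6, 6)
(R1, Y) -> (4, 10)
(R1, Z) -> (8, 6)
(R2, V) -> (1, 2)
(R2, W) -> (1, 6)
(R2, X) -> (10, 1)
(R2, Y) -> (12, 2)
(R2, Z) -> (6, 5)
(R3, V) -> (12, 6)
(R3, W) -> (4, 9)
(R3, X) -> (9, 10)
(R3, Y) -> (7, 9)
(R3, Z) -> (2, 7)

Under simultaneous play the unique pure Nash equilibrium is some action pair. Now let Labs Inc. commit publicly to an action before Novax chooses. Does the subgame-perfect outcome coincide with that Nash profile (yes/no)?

Work backward from Novax's decision.
- R0: BR = W, leader payoff 8.
- R1: BR = W, leader payoff 0.
- R2: BR = W, leader payoff 1.
- R3: BR = X, leader payoff 9.
Labs Inc.'s induced payoffs are 8, 0, 1, 9, so Labs Inc. commits to R3. Subgame-perfect outcome: (R3, X) with payoffs (9, 10).
For the simultaneous game, intersect best replies.
Labs Inc.'s best replies: V→R3; W→R0; X→R2; Y→R2; Z→R1.
Novax's best replies: R0→W; R1→W; R2→W; R3→X.
The unique mutual best reply is (R0, W), giving (8, 9).
Sequential outcome (R3, X) differs from the Nash profile (R0, W).

no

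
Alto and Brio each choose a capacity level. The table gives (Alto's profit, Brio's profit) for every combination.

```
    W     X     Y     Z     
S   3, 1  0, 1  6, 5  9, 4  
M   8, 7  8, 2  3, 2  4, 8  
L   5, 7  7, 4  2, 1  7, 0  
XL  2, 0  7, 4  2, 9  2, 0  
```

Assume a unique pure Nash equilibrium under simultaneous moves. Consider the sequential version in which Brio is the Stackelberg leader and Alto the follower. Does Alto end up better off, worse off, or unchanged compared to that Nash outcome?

Backward induction with Brio moving first.
- W: Alto compares 3, 8, 5, 2 and picks M; Brio would get 7.
- X: Alto compares 0, 8, 7, 7 and picks M; Brio would get 2.
- Y: Alto compares 6, 3, 2, 2 and picks S; Brio would get 5.
- Z: Alto compares 9, 4, 7, 2 and picks S; Brio would get 4.
Brio's induced payoffs are 7, 2, 5, 4, so Brio commits to W. Subgame-perfect outcome: (M, W) with payoffs (8, 7).
For the simultaneous game, intersect best replies.
Alto's best replies: W→M; X→M; Y→S; Z→S.
Brio's best replies: S→Y; M→Z; L→W; XL→Y.
The unique mutual best reply is (S, Y), giving (6, 5).
Alto earns 8 sequentially versus 6 at the Nash outcome: better off.

better off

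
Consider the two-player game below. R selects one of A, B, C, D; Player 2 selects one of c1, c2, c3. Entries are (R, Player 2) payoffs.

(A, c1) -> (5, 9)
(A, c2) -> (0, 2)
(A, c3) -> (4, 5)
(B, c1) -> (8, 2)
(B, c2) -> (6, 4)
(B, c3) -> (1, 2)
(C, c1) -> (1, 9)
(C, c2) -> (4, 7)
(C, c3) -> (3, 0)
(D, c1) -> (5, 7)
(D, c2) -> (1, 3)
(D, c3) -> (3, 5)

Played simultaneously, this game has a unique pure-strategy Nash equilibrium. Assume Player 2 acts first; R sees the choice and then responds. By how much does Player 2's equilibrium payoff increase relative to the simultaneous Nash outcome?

Backward induction with Player 2 moving first.
- c1: R compares 5, 8, 1, 5 and picks B; Player 2 would get 2.
- c2: R compares 0, 6, 4, 1 and picks B; Player 2 would get 4.
- c3: R compares 4, 1, 3, 3 and picks A; Player 2 would get 5.
Among 2, 4, 5, the best is 5 at c3. Subgame-perfect outcome: (A, c3) with payoffs (4, 5).
For the simultaneous game, intersect best replies.
R's best replies: c1→B; c2→B; c3→A.
Player 2's best replies: A→c1; B→c2; C→c1; D→c1.
The unique mutual best reply is (B, c2), giving (6, 4).
Player 2's commitment gain: 5 − 4 = 1.

1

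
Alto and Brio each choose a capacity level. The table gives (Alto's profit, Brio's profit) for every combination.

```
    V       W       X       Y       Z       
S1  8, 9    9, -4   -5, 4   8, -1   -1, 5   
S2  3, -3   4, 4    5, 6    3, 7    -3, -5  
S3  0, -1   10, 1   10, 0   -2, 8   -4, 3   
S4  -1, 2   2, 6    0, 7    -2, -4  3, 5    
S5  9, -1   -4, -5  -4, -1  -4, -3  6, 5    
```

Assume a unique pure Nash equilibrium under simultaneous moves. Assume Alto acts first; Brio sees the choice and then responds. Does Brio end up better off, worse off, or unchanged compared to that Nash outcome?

Brio best-responds to each possible Alto move:
- S1 → Brio plays V (best of 9, -4, 4, -1, 5); Alto gets 8.
- S2 → Brio plays Y (best of -3, 4, 6, 7, -5); Alto gets 3.
- S3 → Brio plays Y (best of -1, 1, 0, 8, 3); Alto gets -2.
- S4 → Brio plays X (best of 2, 6, 7, -4, 5); Alto gets 0.
- S5 → Brio plays Z (best of -1, -5, -1, -3, 5); Alto gets 6.
Alto's induced payoffs are 8, 3, -2, 0, 6, so Alto commits to S1. Subgame-perfect outcome: (S1, V) with payoffs (8, 9).
Now find the simultaneous Nash equilibrium.
Alto's best replies: V→S5; W→S3; X→S3; Y→S1; Z→S5.
Brio's best replies: S1→V; S2→Y; S3→Y; S4→X; S5→Z.
The unique mutual best reply is (S5, Z), giving (6, 5).
Brio earns 9 sequentially versus 5 at the Nash outcome: better off.

better off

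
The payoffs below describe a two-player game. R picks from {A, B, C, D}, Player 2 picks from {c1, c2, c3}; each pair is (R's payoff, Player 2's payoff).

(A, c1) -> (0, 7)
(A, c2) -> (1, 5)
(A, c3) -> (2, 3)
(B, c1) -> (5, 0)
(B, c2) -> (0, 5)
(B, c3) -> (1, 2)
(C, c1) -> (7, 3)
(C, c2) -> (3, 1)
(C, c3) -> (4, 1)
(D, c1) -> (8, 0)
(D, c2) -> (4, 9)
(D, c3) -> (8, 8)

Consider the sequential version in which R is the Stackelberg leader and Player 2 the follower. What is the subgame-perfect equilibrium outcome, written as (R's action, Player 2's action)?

Solve by backward induction (R leads).
- A: Player 2 compares 7, 5, 3 and picks c1; R would get 0.
- B: Player 2 compares 0, 5, 2 and picks c2; R would get 0.
- C: Player 2 compares 3, 1, 1 and picks c1; R would get 7.
- D: Player 2 compares 0, 9, 8 and picks c2; R would get 4.
Maximizing over 0, 0, 7, 4, R chooses C. Subgame-perfect outcome: (C, c1) with payoffs (7, 3).

(C, c1)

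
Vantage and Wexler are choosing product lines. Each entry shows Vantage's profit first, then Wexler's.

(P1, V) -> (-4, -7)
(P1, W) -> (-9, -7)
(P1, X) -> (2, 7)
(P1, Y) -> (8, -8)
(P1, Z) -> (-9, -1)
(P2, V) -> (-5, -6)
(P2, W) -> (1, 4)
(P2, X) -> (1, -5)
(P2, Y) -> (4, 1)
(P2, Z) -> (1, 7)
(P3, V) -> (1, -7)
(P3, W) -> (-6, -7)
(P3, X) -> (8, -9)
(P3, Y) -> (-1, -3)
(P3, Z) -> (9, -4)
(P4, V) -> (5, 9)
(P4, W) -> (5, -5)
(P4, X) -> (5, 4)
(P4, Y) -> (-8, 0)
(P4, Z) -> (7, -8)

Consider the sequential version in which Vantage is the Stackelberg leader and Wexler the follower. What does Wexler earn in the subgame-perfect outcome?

9

Backward induction with Vantage moving first.
- P1: Wexler compares -7, -7, 7, -8, -1 and picks X; Vantage would get 2.
- P2: Wexler compares -6, 4, -5, 1, 7 and picks Z; Vantage would get 1.
- P3: Wexler compares -7, -7, -9, -3, -4 and picks Y; Vantage would get -1.
- P4: Wexler compares 9, -5, 4, 0, -8 and picks V; Vantage would get 5.
Among 2, 1, -1, 5, the best is 5 at P4. Subgame-perfect outcome: (P4, V) with payoffs (5, 9).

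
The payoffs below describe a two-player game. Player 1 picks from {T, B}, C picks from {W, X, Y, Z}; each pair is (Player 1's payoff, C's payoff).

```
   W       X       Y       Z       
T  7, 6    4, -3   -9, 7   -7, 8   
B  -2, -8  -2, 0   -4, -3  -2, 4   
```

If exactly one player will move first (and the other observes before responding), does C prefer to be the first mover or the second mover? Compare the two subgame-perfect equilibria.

first

If Player 1 leads: C's best replies are T→Z, B→Z; Player 1's induced payoffs -7, -2; outcome (B, Z), payoffs (-2, 4).
If C leads: Player 1's best replies are W→T, X→T, Y→B, Z→B; C's induced payoffs 6, -3, -3, 4; outcome (T, W), payoffs (7, 6).
C gets 6 moving first and 4 moving second, so C prefers to move first.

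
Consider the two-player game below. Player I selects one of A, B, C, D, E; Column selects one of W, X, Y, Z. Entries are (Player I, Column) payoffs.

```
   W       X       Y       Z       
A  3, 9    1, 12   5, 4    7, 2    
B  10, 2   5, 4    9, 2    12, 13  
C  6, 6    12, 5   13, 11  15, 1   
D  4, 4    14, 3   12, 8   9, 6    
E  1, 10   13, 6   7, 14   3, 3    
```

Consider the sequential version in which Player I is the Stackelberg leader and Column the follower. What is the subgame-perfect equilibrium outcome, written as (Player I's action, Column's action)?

(C, Y)

Work backward from Column's decision.
- A: BR = X, leader payoff 1.
- B: BR = Z, leader payoff 12.
- C: BR = Y, leader payoff 13.
- D: BR = Y, leader payoff 12.
- E: BR = Y, leader payoff 7.
Maximizing over 1, 12, 13, 12, 7, Player I chooses C. Subgame-perfect outcome: (C, Y) with payoffs (13, 11).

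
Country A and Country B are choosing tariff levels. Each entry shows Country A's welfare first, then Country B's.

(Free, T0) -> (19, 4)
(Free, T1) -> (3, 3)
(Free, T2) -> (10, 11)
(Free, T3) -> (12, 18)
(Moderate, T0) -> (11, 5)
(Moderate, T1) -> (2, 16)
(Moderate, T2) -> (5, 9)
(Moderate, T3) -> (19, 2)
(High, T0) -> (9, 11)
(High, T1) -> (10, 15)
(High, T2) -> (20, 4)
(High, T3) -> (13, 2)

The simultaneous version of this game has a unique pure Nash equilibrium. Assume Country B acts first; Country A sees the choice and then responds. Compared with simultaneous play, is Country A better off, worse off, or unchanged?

Solve by backward induction (Country B leads).
- T0: BR = Free, leader payoff 4.
- T1: BR = High, leader payoff 15.
- T2: BR = High, leader payoff 4.
- T3: BR = Moderate, leader payoff 2.
Country B's induced payoffs are 4, 15, 4, 2, so Country B commits to T1. Subgame-perfect outcome: (High, T1) with payoffs (10, 15).
For the simultaneous game, intersect best replies.
Country A's best replies: T0→Free; T1→High; T2→High; T3→Moderate.
Country B's best replies: Free→T3; Moderate→T1; High→T1.
Only (High, T1) has each player best-responding; Nash payoffs (10, 15).
Country A earns 10 sequentially versus 10 at the Nash outcome: unchanged.

unchanged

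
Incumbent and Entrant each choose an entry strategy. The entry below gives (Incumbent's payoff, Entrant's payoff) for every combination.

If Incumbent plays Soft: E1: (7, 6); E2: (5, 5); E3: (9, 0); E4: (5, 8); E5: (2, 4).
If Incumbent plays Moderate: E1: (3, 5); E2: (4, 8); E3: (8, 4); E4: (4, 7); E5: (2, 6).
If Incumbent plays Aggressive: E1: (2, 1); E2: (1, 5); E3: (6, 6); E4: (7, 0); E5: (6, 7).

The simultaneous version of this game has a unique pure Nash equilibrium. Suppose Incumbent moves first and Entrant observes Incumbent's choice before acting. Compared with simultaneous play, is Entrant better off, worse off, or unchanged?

Solve by backward induction (Incumbent leads).
- Soft → Entrant plays E4 (best of 6, 5, 0, 8, 4); Incumbent gets 5.
- Moderate → Entrant plays E2 (best of 5, 8, 4, 7, 6); Incumbent gets 4.
- Aggressive → Entrant plays E5 (best of 1, 5, 6, 0, 7); Incumbent gets 6.
Among 5, 4, 6, the best is 6 at Aggressive. Subgame-perfect outcome: (Aggressive, E5) with payoffs (6, 7).
Now find the simultaneous Nash equilibrium.
Incumbent's best replies: E1→Soft; E2→Soft; E3→Soft; E4→Aggressive; E5→Aggressive.
Entrant's best replies: Soft→E4; Moderate→E2; Aggressive→E5.
Only (Aggressive, E5) has each player best-responding; Nash payoffs (6, 7).
Entrant earns 7 sequentially versus 7 at the Nash outcome: unchanged.

unchanged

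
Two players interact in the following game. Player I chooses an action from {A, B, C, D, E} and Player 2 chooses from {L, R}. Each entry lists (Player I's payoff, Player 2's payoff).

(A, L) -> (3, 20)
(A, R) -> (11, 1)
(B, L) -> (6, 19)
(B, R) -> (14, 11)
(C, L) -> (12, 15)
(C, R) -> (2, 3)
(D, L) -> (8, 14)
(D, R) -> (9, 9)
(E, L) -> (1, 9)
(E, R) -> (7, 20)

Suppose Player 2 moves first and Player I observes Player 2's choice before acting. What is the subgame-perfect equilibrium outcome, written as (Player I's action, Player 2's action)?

(C, L)

Solve by backward induction (Player 2 leads).
- L: Player I compares 3, 6, 12, 8, 1 and picks C; Player 2 would get 15.
- R: Player I compares 11, 14, 2, 9, 7 and picks B; Player 2 would get 11.
Player 2's induced payoffs are 15, 11, so Player 2 commits to L. Subgame-perfect outcome: (C, L) with payoffs (12, 15).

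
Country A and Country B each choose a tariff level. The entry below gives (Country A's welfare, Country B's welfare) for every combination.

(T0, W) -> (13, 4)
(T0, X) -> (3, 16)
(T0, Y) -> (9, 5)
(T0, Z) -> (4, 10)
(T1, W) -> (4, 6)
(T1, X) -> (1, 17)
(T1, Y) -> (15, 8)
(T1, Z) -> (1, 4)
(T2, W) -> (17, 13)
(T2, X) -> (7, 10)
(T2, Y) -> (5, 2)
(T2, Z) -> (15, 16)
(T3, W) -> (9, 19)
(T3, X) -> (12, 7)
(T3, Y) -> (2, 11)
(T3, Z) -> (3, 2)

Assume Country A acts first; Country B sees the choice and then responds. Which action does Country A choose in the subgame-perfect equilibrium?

Solve by backward induction (Country A leads).
- T0: BR = X, leader payoff 3.
- T1: BR = X, leader payoff 1.
- T2: BR = Z, leader payoff 15.
- T3: BR = W, leader payoff 9.
Maximizing over 3, 1, 15, 9, Country A chooses T2. Subgame-perfect outcome: (T2, Z) with payoffs (15, 16).

T2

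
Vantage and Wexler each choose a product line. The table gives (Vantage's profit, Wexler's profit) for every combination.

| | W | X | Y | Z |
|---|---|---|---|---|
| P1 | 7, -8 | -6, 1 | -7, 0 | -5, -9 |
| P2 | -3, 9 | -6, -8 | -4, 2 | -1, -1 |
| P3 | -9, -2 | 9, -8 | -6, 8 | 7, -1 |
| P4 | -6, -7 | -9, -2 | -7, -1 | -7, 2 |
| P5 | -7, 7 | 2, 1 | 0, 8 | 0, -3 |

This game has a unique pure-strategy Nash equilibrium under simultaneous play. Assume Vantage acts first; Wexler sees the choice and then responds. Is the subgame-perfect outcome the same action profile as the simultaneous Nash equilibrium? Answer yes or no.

yes

Solve by backward induction (Vantage leads).
- P1: BR = X, leader payoff -6.
- P2: BR = W, leader payoff -3.
- P3: BR = Y, leader payoff -6.
- P4: BR = Z, leader payoff -7.
- P5: BR = Y, leader payoff 0.
Vantage's induced payoffs are -6, -3, -6, -7, 0, so Vantage commits to P5. Subgame-perfect outcome: (P5, Y) with payoffs (0, 8).
Under simultaneous play:
Vantage's best replies: W→P1; X→P3; Y→P5; Z→P3.
Wexler's best replies: P1→X; P2→W; P3→Y; P4→Z; P5→Y.
Only (P5, Y) has each player best-responding; Nash payoffs (0, 8).
Sequential outcome (P5, Y) coincides with the Nash profile (P5, Y).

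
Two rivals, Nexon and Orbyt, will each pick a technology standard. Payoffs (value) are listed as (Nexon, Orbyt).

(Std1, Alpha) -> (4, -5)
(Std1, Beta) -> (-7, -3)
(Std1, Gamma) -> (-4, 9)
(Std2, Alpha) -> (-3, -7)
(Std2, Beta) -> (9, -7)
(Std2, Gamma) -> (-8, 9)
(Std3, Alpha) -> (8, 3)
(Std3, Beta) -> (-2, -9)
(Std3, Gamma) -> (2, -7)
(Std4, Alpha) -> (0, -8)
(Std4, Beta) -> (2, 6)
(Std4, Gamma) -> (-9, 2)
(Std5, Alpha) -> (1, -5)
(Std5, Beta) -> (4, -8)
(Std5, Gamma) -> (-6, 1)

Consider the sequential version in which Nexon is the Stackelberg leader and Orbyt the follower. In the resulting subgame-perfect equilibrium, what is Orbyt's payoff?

Orbyt best-responds to each possible Nexon move:
- Std1 → Orbyt plays Gamma (best of -5, -3, 9); Nexon gets -4.
- Std2 → Orbyt plays Gamma (best of -7, -7, 9); Nexon gets -8.
- Std3 → Orbyt plays Alpha (best of 3, -9, -7); Nexon gets 8.
- Std4 → Orbyt plays Beta (best of -8, 6, 2); Nexon gets 2.
- Std5 → Orbyt plays Gamma (best of -5, -8, 1); Nexon gets -6.
Among -4, -8, 8, 2, -6, the best is 8 at Std3. Subgame-perfect outcome: (Std3, Alpha) with payoffs (8, 3).

3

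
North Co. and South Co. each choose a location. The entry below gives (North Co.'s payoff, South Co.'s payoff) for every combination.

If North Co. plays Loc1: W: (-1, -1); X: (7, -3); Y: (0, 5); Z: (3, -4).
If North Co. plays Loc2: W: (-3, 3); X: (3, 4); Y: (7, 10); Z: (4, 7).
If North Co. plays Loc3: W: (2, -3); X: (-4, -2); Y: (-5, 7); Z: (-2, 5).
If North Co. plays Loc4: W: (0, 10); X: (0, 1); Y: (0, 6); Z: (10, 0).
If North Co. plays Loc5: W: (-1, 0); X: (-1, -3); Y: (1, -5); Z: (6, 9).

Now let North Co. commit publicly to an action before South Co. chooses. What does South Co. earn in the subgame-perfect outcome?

10

South Co. best-responds to each possible North Co. move:
- Loc1: South Co. compares -1, -3, 5, -4 and picks Y; North Co. would get 0.
- Loc2: South Co. compares 3, 4, 10, 7 and picks Y; North Co. would get 7.
- Loc3: South Co. compares -3, -2, 7, 5 and picks Y; North Co. would get -5.
- Loc4: South Co. compares 10, 1, 6, 0 and picks W; North Co. would get 0.
- Loc5: South Co. compares 0, -3, -5, 9 and picks Z; North Co. would get 6.
Maximizing over 0, 7, -5, 0, 6, North Co. chooses Loc2. Subgame-perfect outcome: (Loc2, Y) with payoffs (7, 10).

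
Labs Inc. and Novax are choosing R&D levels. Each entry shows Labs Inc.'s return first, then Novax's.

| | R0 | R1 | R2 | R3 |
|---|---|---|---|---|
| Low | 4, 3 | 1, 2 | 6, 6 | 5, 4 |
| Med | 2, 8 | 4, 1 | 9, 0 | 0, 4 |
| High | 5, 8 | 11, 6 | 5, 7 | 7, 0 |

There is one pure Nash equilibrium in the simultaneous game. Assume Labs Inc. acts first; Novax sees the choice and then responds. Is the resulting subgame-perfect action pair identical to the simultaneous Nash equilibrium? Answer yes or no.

no

Work backward from Novax's decision.
- Low → Novax plays R2 (best of 3, 2, 6, 4); Labs Inc. gets 6.
- Med → Novax plays R0 (best of 8, 1, 0, 4); Labs Inc. gets 2.
- High → Novax plays R0 (best of 8, 6, 7, 0); Labs Inc. gets 5.
Among 6, 2, 5, the best is 6 at Low. Subgame-perfect outcome: (Low, R2) with payoffs (6, 6).
For the simultaneous game, intersect best replies.
Labs Inc.'s best replies: R0→High; R1→High; R2→Med; R3→High.
Novax's best replies: Low→R2; Med→R0; High→R0.
The unique mutual best reply is (High, R0), giving (5, 8).
Sequential outcome (Low, R2) differs from the Nash profile (High, R0).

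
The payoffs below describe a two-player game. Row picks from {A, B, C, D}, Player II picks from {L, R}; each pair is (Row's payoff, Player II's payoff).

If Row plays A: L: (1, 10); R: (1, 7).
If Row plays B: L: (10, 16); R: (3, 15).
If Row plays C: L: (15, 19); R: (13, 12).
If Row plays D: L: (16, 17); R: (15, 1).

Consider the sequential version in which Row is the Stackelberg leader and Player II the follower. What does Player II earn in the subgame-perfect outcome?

17

Player II best-responds to each possible Row move:
- A → Player II plays L (best of 10, 7); Row gets 1.
- B → Player II plays L (best of 16, 15); Row gets 10.
- C → Player II plays L (best of 19, 12); Row gets 15.
- D → Player II plays L (best of 17, 1); Row gets 16.
Maximizing over 1, 10, 15, 16, Row chooses D. Subgame-perfect outcome: (D, L) with payoffs (16, 17).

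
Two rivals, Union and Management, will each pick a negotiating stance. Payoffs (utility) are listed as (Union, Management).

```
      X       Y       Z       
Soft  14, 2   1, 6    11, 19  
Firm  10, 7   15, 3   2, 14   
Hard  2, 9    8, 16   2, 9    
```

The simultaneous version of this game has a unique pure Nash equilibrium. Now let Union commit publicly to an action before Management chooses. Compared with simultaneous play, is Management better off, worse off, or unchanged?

unchanged

Management best-responds to each possible Union move:
- Soft → Management plays Z (best of 2, 6, 19); Union gets 11.
- Firm → Management plays Z (best of 7, 3, 14); Union gets 2.
- Hard → Management plays Y (best of 9, 16, 9); Union gets 8.
Union's induced payoffs are 11, 2, 8, so Union commits to Soft. Subgame-perfect outcome: (Soft, Z) with payoffs (11, 19).
For the simultaneous game, intersect best replies.
Union's best replies: X→Soft; Y→Firm; Z→Soft.
Management's best replies: Soft→Z; Firm→Z; Hard→Y.
The unique mutual best reply is (Soft, Z), giving (11, 19).
Management earns 19 sequentially versus 19 at the Nash outcome: unchanged.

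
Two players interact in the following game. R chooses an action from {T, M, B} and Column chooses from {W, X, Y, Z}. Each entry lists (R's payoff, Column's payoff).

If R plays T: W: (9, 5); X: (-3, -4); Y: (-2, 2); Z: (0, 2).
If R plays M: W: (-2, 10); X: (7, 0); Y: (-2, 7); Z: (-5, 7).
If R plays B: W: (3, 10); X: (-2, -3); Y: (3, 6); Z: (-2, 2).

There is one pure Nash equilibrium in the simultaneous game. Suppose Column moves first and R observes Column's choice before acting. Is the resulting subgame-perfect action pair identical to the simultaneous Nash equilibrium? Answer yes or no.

Work backward from R's decision.
- W → R plays T (best of 9, -2, 3); Column gets 5.
- X → R plays M (best of -3, 7, -2); Column gets 0.
- Y → R plays B (best of -2, -2, 3); Column gets 6.
- Z → R plays T (best of 0, -5, -2); Column gets 2.
Column's induced payoffs are 5, 0, 6, 2, so Column commits to Y. Subgame-perfect outcome: (B, Y) with payoffs (3, 6).
Now find the simultaneous Nash equilibrium.
R's best replies: W→T; X→M; Y→B; Z→T.
Column's best replies: T→W; M→W; B→W.
Only (T, W) has each player best-responding; Nash payoffs (9, 5).
Sequential outcome (B, Y) differs from the Nash profile (T, W).

no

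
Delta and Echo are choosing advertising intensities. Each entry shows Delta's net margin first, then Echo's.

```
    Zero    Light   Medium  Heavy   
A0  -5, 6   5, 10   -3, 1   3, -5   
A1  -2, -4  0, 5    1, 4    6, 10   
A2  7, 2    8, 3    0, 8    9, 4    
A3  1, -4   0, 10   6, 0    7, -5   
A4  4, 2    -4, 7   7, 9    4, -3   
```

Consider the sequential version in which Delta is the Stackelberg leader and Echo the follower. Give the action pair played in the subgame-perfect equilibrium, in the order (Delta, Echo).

(A4, Medium)

Work backward from Echo's decision.
- A0: Echo compares 6, 10, 1, -5 and picks Light; Delta would get 5.
- A1: Echo compares -4, 5, 4, 10 and picks Heavy; Delta would get 6.
- A2: Echo compares 2, 3, 8, 4 and picks Medium; Delta would get 0.
- A3: Echo compares -4, 10, 0, -5 and picks Light; Delta would get 0.
- A4: Echo compares 2, 7, 9, -3 and picks Medium; Delta would get 7.
Delta's induced payoffs are 5, 6, 0, 0, 7, so Delta commits to A4. Subgame-perfect outcome: (A4, Medium) with payoffs (7, 9).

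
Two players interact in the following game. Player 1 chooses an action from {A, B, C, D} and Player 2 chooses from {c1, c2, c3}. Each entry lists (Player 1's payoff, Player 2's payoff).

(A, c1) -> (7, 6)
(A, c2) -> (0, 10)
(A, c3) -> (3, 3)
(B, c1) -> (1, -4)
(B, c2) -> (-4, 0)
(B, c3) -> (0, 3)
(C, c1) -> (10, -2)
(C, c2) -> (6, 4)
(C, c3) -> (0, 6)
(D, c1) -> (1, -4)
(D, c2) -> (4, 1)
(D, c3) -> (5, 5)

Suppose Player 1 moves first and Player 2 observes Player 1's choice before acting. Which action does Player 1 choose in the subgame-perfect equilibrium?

Work backward from Player 2's decision.
- A → Player 2 plays c2 (best of 6, 10, 3); Player 1 gets 0.
- B → Player 2 plays c3 (best of -4, 0, 3); Player 1 gets 0.
- C → Player 2 plays c3 (best of -2, 4, 6); Player 1 gets 0.
- D → Player 2 plays c3 (best of -4, 1, 5); Player 1 gets 5.
Player 1's induced payoffs are 0, 0, 0, 5, so Player 1 commits to D. Subgame-perfect outcome: (D, c3) with payoffs (5, 5).

D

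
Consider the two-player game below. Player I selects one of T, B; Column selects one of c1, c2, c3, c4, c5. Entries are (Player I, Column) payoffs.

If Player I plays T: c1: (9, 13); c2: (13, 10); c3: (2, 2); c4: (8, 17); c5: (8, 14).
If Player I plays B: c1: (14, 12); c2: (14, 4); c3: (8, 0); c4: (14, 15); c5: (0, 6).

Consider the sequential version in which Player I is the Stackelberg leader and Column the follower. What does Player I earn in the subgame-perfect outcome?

Solve by backward induction (Player I leads).
- T: BR = c4, leader payoff 8.
- B: BR = c4, leader payoff 14.
Player I's induced payoffs are 8, 14, so Player I commits to B. Subgame-perfect outcome: (B, c4) with payoffs (14, 15).

14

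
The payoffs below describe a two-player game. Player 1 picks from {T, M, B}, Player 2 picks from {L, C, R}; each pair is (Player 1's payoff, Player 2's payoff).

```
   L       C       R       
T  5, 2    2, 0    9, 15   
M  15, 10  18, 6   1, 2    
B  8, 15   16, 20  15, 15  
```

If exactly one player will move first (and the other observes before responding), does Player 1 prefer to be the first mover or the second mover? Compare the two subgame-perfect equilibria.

first

If Player 1 leads: Player 2's best replies are T→R, M→L, B→C; Player 1's induced payoffs 9, 15, 16; outcome (B, C), payoffs (16, 20).
If Player 2 leads: Player 1's best replies are L→M, C→M, R→B; Player 2's induced payoffs 10, 6, 15; outcome (B, R), payoffs (15, 15).
Player 1 gets 16 moving first and 15 moving second, so Player 1 prefers to move first.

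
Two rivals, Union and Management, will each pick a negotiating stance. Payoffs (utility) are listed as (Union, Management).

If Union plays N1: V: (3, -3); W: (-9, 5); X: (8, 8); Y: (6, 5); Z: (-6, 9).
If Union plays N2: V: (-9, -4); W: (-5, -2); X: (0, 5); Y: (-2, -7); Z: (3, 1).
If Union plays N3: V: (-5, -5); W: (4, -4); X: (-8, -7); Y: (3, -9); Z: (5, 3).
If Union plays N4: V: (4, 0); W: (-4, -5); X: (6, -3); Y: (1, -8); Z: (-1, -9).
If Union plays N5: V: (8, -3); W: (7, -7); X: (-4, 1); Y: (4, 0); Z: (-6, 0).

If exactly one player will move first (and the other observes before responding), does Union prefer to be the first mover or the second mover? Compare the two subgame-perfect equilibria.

second

If Union leads: Management's best replies are N1→Z, N2→X, N3→Z, N4→V, N5→X; Union's induced payoffs -6, 0, 5, 4, -4; outcome (N3, Z), payoffs (5, 3).
If Management leads: Union's best replies are V→N5, W→N5, X→N1, Y→N1, Z→N3; Management's induced payoffs -3, -7, 8, 5, 3; outcome (N1, X), payoffs (8, 8).
Union gets 5 moving first and 8 moving second, so Union prefers to move second.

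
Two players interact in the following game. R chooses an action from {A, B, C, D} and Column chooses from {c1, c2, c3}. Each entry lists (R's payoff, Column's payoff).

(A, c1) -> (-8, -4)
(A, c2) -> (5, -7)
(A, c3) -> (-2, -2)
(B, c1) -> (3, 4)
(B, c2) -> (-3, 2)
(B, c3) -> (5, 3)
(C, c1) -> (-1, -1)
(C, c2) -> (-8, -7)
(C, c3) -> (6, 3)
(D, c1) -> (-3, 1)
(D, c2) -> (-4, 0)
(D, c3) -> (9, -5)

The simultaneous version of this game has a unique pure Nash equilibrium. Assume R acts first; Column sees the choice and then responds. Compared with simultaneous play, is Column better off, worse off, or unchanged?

Backward induction with R moving first.
- A: BR = c3, leader payoff -2.
- B: BR = c1, leader payoff 3.
- C: BR = c3, leader payoff 6.
- D: BR = c1, leader payoff -3.
Maximizing over -2, 3, 6, -3, R chooses C. Subgame-perfect outcome: (C, c3) with payoffs (6, 3).
Now find the simultaneous Nash equilibrium.
R's best replies: c1→B; c2→A; c3→D.
Column's best replies: A→c3; B→c1; C→c3; D→c1.
Only (B, c1) has each player best-responding; Nash payoffs (3, 4).
Column earns 3 sequentially versus 4 at the Nash outcome: worse off.

worse off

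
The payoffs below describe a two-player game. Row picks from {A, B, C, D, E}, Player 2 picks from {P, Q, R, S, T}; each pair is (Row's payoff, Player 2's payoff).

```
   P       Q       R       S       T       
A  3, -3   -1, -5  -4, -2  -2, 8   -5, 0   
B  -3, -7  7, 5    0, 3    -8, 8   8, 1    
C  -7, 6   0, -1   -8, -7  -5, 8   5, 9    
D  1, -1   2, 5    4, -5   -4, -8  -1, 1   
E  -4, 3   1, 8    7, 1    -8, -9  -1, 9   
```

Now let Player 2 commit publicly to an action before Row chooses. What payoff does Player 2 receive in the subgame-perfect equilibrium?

8

Row best-responds to each possible Player 2 move:
- P → Row plays A (best of 3, -3, -7, 1, -4); Player 2 gets -3.
- Q → Row plays B (best of -1, 7, 0, 2, 1); Player 2 gets 5.
- R → Row plays E (best of -4, 0, -8, 4, 7); Player 2 gets 1.
- S → Row plays A (best of -2, -8, -5, -4, -8); Player 2 gets 8.
- T → Row plays B (best of -5, 8, 5, -1, -1); Player 2 gets 1.
Among -3, 5, 1, 8, 1, the best is 8 at S. Subgame-perfect outcome: (A, S) with payoffs (-2, 8).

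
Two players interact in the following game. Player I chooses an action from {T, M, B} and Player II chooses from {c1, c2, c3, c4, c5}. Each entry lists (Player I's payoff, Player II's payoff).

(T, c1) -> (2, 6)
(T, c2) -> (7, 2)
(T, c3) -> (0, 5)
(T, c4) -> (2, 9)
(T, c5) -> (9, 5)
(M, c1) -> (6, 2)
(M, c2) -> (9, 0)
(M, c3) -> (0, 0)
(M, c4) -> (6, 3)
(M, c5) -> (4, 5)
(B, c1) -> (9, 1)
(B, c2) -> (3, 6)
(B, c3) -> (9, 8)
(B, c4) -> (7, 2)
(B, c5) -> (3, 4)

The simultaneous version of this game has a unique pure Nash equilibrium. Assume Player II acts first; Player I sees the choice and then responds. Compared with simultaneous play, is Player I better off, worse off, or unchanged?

Work backward from Player I's decision.
- c1 → Player I plays B (best of 2, 6, 9); Player II gets 1.
- c2 → Player I plays M (best of 7, 9, 3); Player II gets 0.
- c3 → Player I plays B (best of 0, 0, 9); Player II gets 8.
- c4 → Player I plays B (best of 2, 6, 7); Player II gets 2.
- c5 → Player I plays T (best of 9, 4, 3); Player II gets 5.
Player II's induced payoffs are 1, 0, 8, 2, 5, so Player II commits to c3. Subgame-perfect outcome: (B, c3) with payoffs (9, 8).
For the simultaneous game, intersect best replies.
Player I's best replies: c1→B; c2→M; c3→B; c4→B; c5→T.
Player II's best replies: T→c4; M→c5; B→c3.
Only (B, c3) has each player best-responding; Nash payoffs (9, 8).
Player I earns 9 sequentially versus 9 at the Nash outcome: unchanged.

unchanged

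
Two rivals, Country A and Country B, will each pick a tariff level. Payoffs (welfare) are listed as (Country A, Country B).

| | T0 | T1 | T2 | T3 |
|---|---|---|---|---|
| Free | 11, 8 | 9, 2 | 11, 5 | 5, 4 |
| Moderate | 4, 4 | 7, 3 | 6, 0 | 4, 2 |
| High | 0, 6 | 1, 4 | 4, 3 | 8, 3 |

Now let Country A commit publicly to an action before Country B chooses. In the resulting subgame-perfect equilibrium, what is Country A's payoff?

Backward induction with Country A moving first.
- Free: Country B compares 8, 2, 5, 4 and picks T0; Country A would get 11.
- Moderate: Country B compares 4, 3, 0, 2 and picks T0; Country A would get 4.
- High: Country B compares 6, 4, 3, 3 and picks T0; Country A would get 0.
Maximizing over 11, 4, 0, Country A chooses Free. Subgame-perfect outcome: (Free, T0) with payoffs (11, 8).

11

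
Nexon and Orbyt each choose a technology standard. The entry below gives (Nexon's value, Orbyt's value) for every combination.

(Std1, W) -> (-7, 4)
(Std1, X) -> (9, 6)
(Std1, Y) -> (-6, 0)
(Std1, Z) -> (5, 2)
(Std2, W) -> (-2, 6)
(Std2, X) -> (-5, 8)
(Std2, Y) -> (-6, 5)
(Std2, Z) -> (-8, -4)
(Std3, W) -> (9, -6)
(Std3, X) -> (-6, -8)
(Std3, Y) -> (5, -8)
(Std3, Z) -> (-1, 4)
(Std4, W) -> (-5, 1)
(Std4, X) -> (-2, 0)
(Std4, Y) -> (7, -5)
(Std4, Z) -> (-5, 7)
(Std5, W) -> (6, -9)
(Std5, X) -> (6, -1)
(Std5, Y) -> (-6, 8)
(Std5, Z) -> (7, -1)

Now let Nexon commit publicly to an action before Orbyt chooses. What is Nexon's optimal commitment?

Work backward from Orbyt's decision.
- Std1 → Orbyt plays X (best of 4, 6, 0, 2); Nexon gets 9.
- Std2 → Orbyt plays X (best of 6, 8, 5, -4); Nexon gets -5.
- Std3 → Orbyt plays Z (best of -6, -8, -8, 4); Nexon gets -1.
- Std4 → Orbyt plays Z (best of 1, 0, -5, 7); Nexon gets -5.
- Std5 → Orbyt plays Y (best of -9, -1, 8, -1); Nexon gets -6.
Maximizing over 9, -5, -1, -5, -6, Nexon chooses Std1. Subgame-perfect outcome: (Std1, X) with payoffs (9, 6).

Std1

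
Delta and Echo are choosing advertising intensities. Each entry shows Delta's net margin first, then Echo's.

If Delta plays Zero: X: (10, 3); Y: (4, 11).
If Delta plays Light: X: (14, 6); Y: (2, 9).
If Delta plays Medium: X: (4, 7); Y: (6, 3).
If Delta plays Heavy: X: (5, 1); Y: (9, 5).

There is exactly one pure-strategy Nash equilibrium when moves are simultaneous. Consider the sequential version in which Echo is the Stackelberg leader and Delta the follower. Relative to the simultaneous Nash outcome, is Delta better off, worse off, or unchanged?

better off

Work backward from Delta's decision.
- X: BR = Light, leader payoff 6.
- Y: BR = Heavy, leader payoff 5.
Maximizing over 6, 5, Echo chooses X. Subgame-perfect outcome: (Light, X) with payoffs (14, 6).
Now find the simultaneous Nash equilibrium.
Delta's best replies: X→Light; Y→Heavy.
Echo's best replies: Zero→Y; Light→Y; Medium→X; Heavy→Y.
Only (Heavy, Y) has each player best-responding; Nash payoffs (9, 5).
Delta earns 14 sequentially versus 9 at the Nash outcome: better off.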